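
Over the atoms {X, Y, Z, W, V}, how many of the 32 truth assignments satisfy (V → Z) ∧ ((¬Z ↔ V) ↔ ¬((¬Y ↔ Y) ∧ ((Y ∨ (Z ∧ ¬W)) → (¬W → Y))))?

Initial set: {((V → Z) ∧ ((¬Z ↔ V) ↔ ¬((¬Y ↔ Y) ∧ ((Y ∨ (Z ∧ ¬W)) → (¬W → Y)))))}.
((V → Z) ∧ ((¬Z ↔ V) ↔ ¬((¬Y ↔ Y) ∧ ((Y ∨ (Z ∧ ¬W)) → (¬W → Y))))): α-rule — add (V → Z), ((¬Z ↔ V) ↔ ¬((¬Y ↔ Y) ∧ ((Y ∨ (Z ∧ ¬W)) → (¬W → Y)))).
(V → Z): β-rule — branch into ¬V  //  Z.
  branch 1 (add ¬V):
    ((¬Z ↔ V) ↔ ¬((¬Y ↔ Y) ∧ ((Y ∨ (Z ∧ ¬W)) → (¬W → Y)))): β-rule — branch into (¬Z ↔ V), ¬((¬Y ↔ Y) ∧ ((Y ∨ (Z ∧ ¬W)) → (¬W → Y)))  //  ¬(¬Z ↔ V), ¬¬((¬Y ↔ Y) ∧ ((Y ∨ (Z ∧ ¬W)) → (¬W → Y))).
      branch 1.1 (add (¬Z ↔ V), ¬((¬Y ↔ Y) ∧ ((Y ∨ (Z ∧ ¬W)) → (¬W → Y)))):
        (¬Z ↔ V): β-rule — branch into ¬Z, V  //  ¬¬Z, ¬V.
          branch 1.1.1 (add ¬Z, V):
            × closes — contains both V and ¬V.
          branch 1.1.2 (add ¬¬Z, ¬V):
            ¬((¬Y ↔ Y) ∧ ((Y ∨ (Z ∧ ¬W)) → (¬W → Y))): β-rule — branch into ¬(¬Y ↔ Y)  //  ¬((Y ∨ (Z ∧ ¬W)) → (¬W → Y)).
              branch 1.1.2.1 (add ¬(¬Y ↔ Y)):
                ¬(¬Y ↔ Y): β-rule — branch into ¬Y, ¬Y  //  ¬¬Y, Y.
                  branch 1.1.2.1.1 (add ¬Y, ¬Y):
                    ○ open, literals {V=0, Y=0, Z=1}.
                  branch 1.1.2.1.2 (add ¬¬Y, Y):
                    ○ open, literals {V=0, Y=1, Z=1}.
              branch 1.1.2.2 (add ¬((Y ∨ (Z ∧ ¬W)) → (¬W → Y))):
                ¬((Y ∨ (Z ∧ ¬W)) → (¬W → Y)): α-rule — add (Y ∨ (Z ∧ ¬W)), ¬(¬W → Y).
                ¬(¬W → Y): α-rule — add ¬W, ¬Y.
                (Y ∨ (Z ∧ ¬W)): β-rule — branch into Y  //  (Z ∧ ¬W).
                  branch 1.1.2.2.1 (add Y):
                    × closes — contains both Y and ¬Y.
                  branch 1.1.2.2.2 (add (Z ∧ ¬W)):
                    (Z ∧ ¬W): α-rule — add Z, ¬W.
                    ○ open, literals {V=0, W=0, Y=0, Z=1}.
      branch 1.2 (add ¬(¬Z ↔ V), ¬¬((¬Y ↔ Y) ∧ ((Y ∨ (Z ∧ ¬W)) → (¬W → Y)))):
        ¬¬((¬Y ↔ Y) ∧ ((Y ∨ (Z ∧ ¬W)) → (¬W → Y))): α-rule — add (¬Y ↔ Y), ((Y ∨ (Z ∧ ¬W)) → (¬W → Y)).
        ¬(¬Z ↔ V): β-rule — branch into ¬Z, ¬V  //  ¬¬Z, V.
          branch 1.2.1 (add ¬Z, ¬V):
            (¬Y ↔ Y): β-rule — branch into ¬Y, Y  //  ¬¬Y, ¬Y.
              branch 1.2.1.1 (add ¬Y, Y):
                × closes — contains both Y and ¬Y.
              branch 1.2.1.2 (add ¬¬Y, ¬Y):
                × closes — contains both Y and ¬Y.
          branch 1.2.2 (add ¬¬Z, V):
            × closes — contains both V and ¬V.
  branch 2 (add Z):
    ((¬Z ↔ V) ↔ ¬((¬Y ↔ Y) ∧ ((Y ∨ (Z ∧ ¬W)) → (¬W → Y)))): β-rule — branch into (¬Z ↔ V), ¬((¬Y ↔ Y) ∧ ((Y ∨ (Z ∧ ¬W)) → (¬W → Y)))  //  ¬(¬Z ↔ V), ¬¬((¬Y ↔ Y) ∧ ((Y ∨ (Z ∧ ¬W)) → (¬W → Y))).
      branch 2.1 (add (¬Z ↔ V), ¬((¬Y ↔ Y) ∧ ((Y ∨ (Z ∧ ¬W)) → (¬W → Y)))):
        (¬Z ↔ V): β-rule — branch into ¬Z, V  //  ¬¬Z, ¬V.
          branch 2.1.1 (add ¬Z, V):
            × closes — contains both Z and ¬Z.
          branch 2.1.2 (add ¬¬Z, ¬V):
            ¬((¬Y ↔ Y) ∧ ((Y ∨ (Z ∧ ¬W)) → (¬W → Y))): β-rule — branch into ¬(¬Y ↔ Y)  //  ¬((Y ∨ (Z ∧ ¬W)) → (¬W → Y)).
              branch 2.1.2.1 (add ¬(¬Y ↔ Y)):
                ¬(¬Y ↔ Y): β-rule — branch into ¬Y, ¬Y  //  ¬¬Y, Y.
                  branch 2.1.2.1.1 (add ¬Y, ¬Y):
                    ○ open, literals {V=0, Y=0, Z=1}.
                  branch 2.1.2.1.2 (add ¬¬Y, Y):
                    ○ open, literals {V=0, Y=1, Z=1}.
              branch 2.1.2.2 (add ¬((Y ∨ (Z ∧ ¬W)) → (¬W → Y))):
                ¬((Y ∨ (Z ∧ ¬W)) → (¬W → Y)): α-rule — add (Y ∨ (Z ∧ ¬W)), ¬(¬W → Y).
                ¬(¬W → Y): α-rule — add ¬W, ¬Y.
                (Y ∨ (Z ∧ ¬W)): β-rule — branch into Y  //  (Z ∧ ¬W).
                  branch 2.1.2.2.1 (add Y):
                    × closes — contains both Y and ¬Y.
                  branch 2.1.2.2.2 (add (Z ∧ ¬W)):
                    (Z ∧ ¬W): α-rule — add Z, ¬W.
                    ○ open, literals {V=0, W=0, Y=0, Z=1}.
      branch 2.2 (add ¬(¬Z ↔ V), ¬¬((¬Y ↔ Y) ∧ ((Y ∨ (Z ∧ ¬W)) → (¬W → Y)))):
        ¬¬((¬Y ↔ Y) ∧ ((Y ∨ (Z ∧ ¬W)) → (¬W → Y))): α-rule — add (¬Y ↔ Y), ((Y ∨ (Z ∧ ¬W)) → (¬W → Y)).
        ¬(¬Z ↔ V): β-rule — branch into ¬Z, ¬V  //  ¬¬Z, V.
          branch 2.2.1 (add ¬Z, ¬V):
            × closes — contains both Z and ¬Z.
          branch 2.2.2 (add ¬¬Z, V):
            (¬Y ↔ Y): β-rule — branch into ¬Y, Y  //  ¬¬Y, ¬Y.
              branch 2.2.2.1 (add ¬Y, Y):
                × closes — contains both Y and ¬Y.
              branch 2.2.2.2 (add ¬¬Y, ¬Y):
                × closes — contains both Y and ¬Y.
10 branches closed, 6 open.
Each open branch fixes some atoms; the unmentioned ones are free. Counting distinct full assignments: branch {V=0, Y=0, Z=1} (X, W) contributes 4 new; branch {V=0, Y=1, Z=1} (X, W) contributes 4 new; branch {V=0, W=0, Y=0, Z=1} (X) contributes 0 new; branch {V=0, Y=0, Z=1} (X, W) contributes 0 new; branch {V=0, Y=1, Z=1} (X, W) contributes 0 new; branch {V=0, W=0, Y=0, Z=1} (X) contributes 0 new. Total: 8.

8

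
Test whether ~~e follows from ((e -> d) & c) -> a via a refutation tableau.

No

Initial set: {(((e -> d) & c) -> a); ~~~e}.
~~~e: drop double negation, giving ~e.
(((e -> d) & c) -> a): β-rule — branch into ~((e -> d) & c)  //  a.
  branch 1 (add ~((e -> d) & c)):
    ~((e -> d) & c): β-rule — branch into ~(e -> d)  //  ~c.
      branch 1.1 (add ~(e -> d)):
        ~(e -> d): α-rule — add e, ~d.
        × closes — contains both e and ~e.
      branch 1.2 (add ~c):
        ○ open, literals {c=false, e=false}.
  branch 2 (add a):
    ○ open, literals {a=true, e=false}.
1 branch closed, 2 open.
An open branch gives a countermodel: c=false, e=false (unmentioned atoms arbitrary); the premises hold there but the conclusion fails.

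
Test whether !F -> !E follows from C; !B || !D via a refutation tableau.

No

Initial set: {C; (!B || !D); !(!F -> !E)}.
!(!F -> !E): α-rule — add !F, !!E.
(!B || !D): β-rule — branch into !B  //  !D.
  branch 1 (add !B):
    ○ open, literals {B=false, C=true, E=true, F=false}.
  branch 2 (add !D):
    ○ open, literals {C=true, D=false, E=true, F=false}.
0 branches closed, 2 open.
An open branch gives a countermodel: B=false, C=true, E=true, F=false (unmentioned atoms arbitrary); the premises hold there but the conclusion fails.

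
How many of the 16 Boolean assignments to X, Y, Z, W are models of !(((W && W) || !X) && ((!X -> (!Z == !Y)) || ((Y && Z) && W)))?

8

Initial set: {!(((W && W) || !X) && ((!X -> (!Z == !Y)) || ((Y && Z) && W)))}.
!(((W && W) || !X) && ((!X -> (!Z == !Y)) || ((Y && Z) && W))): β-rule — branch into !((W && W) || !X)  //  !((!X -> (!Z == !Y)) || ((Y && Z) && W)).
  branch 1 (add !((W && W) || !X)):
    !((W && W) || !X): α-rule — add !(W && W), !!X.
    !(W && W): β-rule — branch into !W  //  !W.
      branch 1.1 (add !W):
        ○ open, literals {W=0, X=1}.
      branch 1.2 (add !W):
        ○ open, literals {W=0, X=1}.
  branch 2 (add !((!X -> (!Z == !Y)) || ((Y && Z) && W))):
    !((!X -> (!Z == !Y)) || ((Y && Z) && W)): α-rule — add !(!X -> (!Z == !Y)), !((Y && Z) && W).
    !(!X -> (!Z == !Y)): α-rule — add !X, !(!Z == !Y).
    !((Y && Z) && W): β-rule — branch into !(Y && Z)  //  !W.
      branch 2.1 (add !(Y && Z)):
        !(!Z == !Y): β-rule — branch into !Z, !!Y  //  !!Z, !Y.
          branch 2.1.1 (add !Z, !!Y):
            !(Y && Z): β-rule — branch into !Y  //  !Z.
              branch 2.1.1.1 (add !Y):
                × closes — contains both Y and !Y.
              branch 2.1.1.2 (add !Z):
                ○ open, literals {X=0, Y=1, Z=0}.
          branch 2.1.2 (add !!Z, !Y):
            !(Y && Z): β-rule — branch into !Y  //  !Z.
              branch 2.1.2.1 (add !Y):
                ○ open, literals {X=0, Y=0, Z=1}.
              branch 2.1.2.2 (add !Z):
                × closes — contains both Z and !Z.
      branch 2.2 (add !W):
        !(!Z == !Y): β-rule — branch into !Z, !!Y  //  !!Z, !Y.
          branch 2.2.1 (add !Z, !!Y):
            ○ open, literals {W=0, X=0, Y=1, Z=0}.
          branch 2.2.2 (add !!Z, !Y):
            ○ open, literals {W=0, X=0, Y=0, Z=1}.
2 branches closed, 6 open.
Each open branch fixes some atoms; the unmentioned ones are free. Counting distinct full assignments: branch {W=0, X=1} (Y, Z) contributes 4 new; branch {W=0, X=1} (Y, Z) contributes 0 new; branch {X=0, Y=1, Z=0} (W) contributes 2 new; branch {X=0, Y=0, Z=1} (W) contributes 2 new; branch {W=0, X=0, Y=1, Z=0} (none free) contributes 0 new; branch {W=0, X=0, Y=0, Z=1} (none free) contributes 0 new. Total: 8.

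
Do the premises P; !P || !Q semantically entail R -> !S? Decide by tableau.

No

Initial set: {P; (!P || !Q); !(R -> !S)}.
!(R -> !S): α-rule — add R, !!S.
(!P || !Q): β-rule — branch into !P  //  !Q.
  branch 1 (add !P):
    × closes — contains both P and !P.
  branch 2 (add !Q):
    ○ open, literals {P=T, Q=F, R=T, S=T}.
1 branch closed, 1 open.
An open branch gives a countermodel: P=T, Q=F, R=T, S=T (unmentioned atoms arbitrary); the premises hold there but the conclusion fails.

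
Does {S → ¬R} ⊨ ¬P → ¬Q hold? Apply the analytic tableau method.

Initial set: {(S → ¬R); ¬(¬P → ¬Q)}.
¬(¬P → ¬Q): α-rule — add ¬P, ¬¬Q.
(S → ¬R): β-rule — branch into ¬S  //  ¬R.
  branch 1 (add ¬S):
    ○ open, literals {P=0, Q=1, S=0}.
  branch 2 (add ¬R):
    ○ open, literals {P=0, Q=1, R=0}.
0 branches closed, 2 open.
An open branch gives a countermodel: P=0, Q=1, S=0 (unmentioned atoms arbitrary); the premises hold there but the conclusion fails.

No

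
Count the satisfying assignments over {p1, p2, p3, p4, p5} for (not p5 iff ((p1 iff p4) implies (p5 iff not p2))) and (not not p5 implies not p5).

12

Initial set: {((not p5 iff ((p1 iff p4) implies (p5 iff not p2))) and (not not p5 implies not p5))}.
((not p5 iff ((p1 iff p4) implies (p5 iff not p2))) and (not not p5 implies not p5)): α-rule — add (not p5 iff ((p1 iff p4) implies (p5 iff not p2))), (not not p5 implies not p5).
(not p5 iff ((p1 iff p4) implies (p5 iff not p2))): β-rule — branch into not p5, ((p1 iff p4) implies (p5 iff not p2))  //  not not p5, not ((p1 iff p4) implies (p5 iff not p2)).
  branch 1 (add not p5, ((p1 iff p4) implies (p5 iff not p2))):
    (not not p5 implies not p5): β-rule — branch into not not not p5  //  not p5.
      branch 1.1 (add not not not p5):
        not not not p5: drop double negation, giving not p5.
        ((p1 iff p4) implies (p5 iff not p2)): β-rule — branch into not (p1 iff p4)  //  (p5 iff not p2).
          branch 1.1.1 (add not (p1 iff p4)):
            not (p1 iff p4): β-rule — branch into p1, not p4  //  not p1, p4.
              branch 1.1.1.1 (add p1, not p4):
                ○ open, literals {p1=1, p4=0, p5=0}.
              branch 1.1.1.2 (add not p1, p4):
                ○ open, literals {p1=0, p4=1, p5=0}.
          branch 1.1.2 (add (p5 iff not p2)):
            (p5 iff not p2): β-rule — branch into p5, not p2  //  not p5, not not p2.
              branch 1.1.2.1 (add p5, not p2):
                × closes — contains both p5 and not p5.
              branch 1.1.2.2 (add not p5, not not p2):
                ○ open, literals {p2=1, p5=0}.
      branch 1.2 (add not p5):
        ((p1 iff p4) implies (p5 iff not p2)): β-rule — branch into not (p1 iff p4)  //  (p5 iff not p2).
          branch 1.2.1 (add not (p1 iff p4)):
            not (p1 iff p4): β-rule — branch into p1, not p4  //  not p1, p4.
              branch 1.2.1.1 (add p1, not p4):
                ○ open, literals {p1=1, p4=0, p5=0}.
              branch 1.2.1.2 (add not p1, p4):
                ○ open, literals {p1=0, p4=1, p5=0}.
          branch 1.2.2 (add (p5 iff not p2)):
            (p5 iff not p2): β-rule — branch into p5, not p2  //  not p5, not not p2.
              branch 1.2.2.1 (add p5, not p2):
                × closes — contains both p5 and not p5.
              branch 1.2.2.2 (add not p5, not not p2):
                ○ open, literals {p2=1, p5=0}.
  branch 2 (add not not p5, not ((p1 iff p4) implies (p5 iff not p2))):
    not ((p1 iff p4) implies (p5 iff not p2)): α-rule — add (p1 iff p4), not (p5 iff not p2).
    (not not p5 implies not p5): β-rule — branch into not not not p5  //  not p5.
      branch 2.1 (add not not not p5):
        not not not p5: drop double negation, giving not p5.
        × closes — contains both p5 and not p5.
      branch 2.2 (add not p5):
        × closes — contains both p5 and not p5.
4 branches closed, 6 open.
Each open branch fixes some atoms; the unmentioned ones are free. Counting distinct full assignments: branch {p1=1, p4=0, p5=0} (p2, p3) contributes 4 new; branch {p1=0, p4=1, p5=0} (p2, p3) contributes 4 new; branch {p2=1, p5=0} (p1, p3, p4) contributes 4 new; branch {p1=1, p4=0, p5=0} (p2, p3) contributes 0 new; branch {p1=0, p4=1, p5=0} (p2, p3) contributes 0 new; branch {p2=1, p5=0} (p1, p3, p4) contributes 0 new. Total: 12.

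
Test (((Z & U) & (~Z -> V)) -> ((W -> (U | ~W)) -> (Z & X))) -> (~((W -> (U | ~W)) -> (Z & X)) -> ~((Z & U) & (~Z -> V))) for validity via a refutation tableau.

Valid

Assume the negation and expand:
Initial set: {~((((Z & U) & (~Z -> V)) -> ((W -> (U | ~W)) -> (Z & X))) -> (~((W -> (U | ~W)) -> (Z & X)) -> ~((Z & U) & (~Z -> V))))}.
~((((Z & U) & (~Z -> V)) -> ((W -> (U | ~W)) -> (Z & X))) -> (~((W -> (U | ~W)) -> (Z & X)) -> ~((Z & U) & (~Z -> V)))): α-rule — add (((Z & U) & (~Z -> V)) -> ((W -> (U | ~W)) -> (Z & X))), ~(~((W -> (U | ~W)) -> (Z & X)) -> ~((Z & U) & (~Z -> V))).
~(~((W -> (U | ~W)) -> (Z & X)) -> ~((Z & U) & (~Z -> V))): α-rule — add ~((W -> (U | ~W)) -> (Z & X)), ~~((Z & U) & (~Z -> V)).
~((W -> (U | ~W)) -> (Z & X)): α-rule — add (W -> (U | ~W)), ~(Z & X).
~~((Z & U) & (~Z -> V)): α-rule — add (Z & U), (~Z -> V).
(Z & U): α-rule — add Z, U.
(((Z & U) & (~Z -> V)) -> ((W -> (U | ~W)) -> (Z & X))): β-rule — branch into ~((Z & U) & (~Z -> V))  //  ((W -> (U | ~W)) -> (Z & X)).
  branch 1 (add ~((Z & U) & (~Z -> V))):
    (W -> (U | ~W)): β-rule — branch into ~W  //  (U | ~W).
      branch 1.1 (add ~W):
        ~(Z & X): β-rule — branch into ~Z  //  ~X.
          branch 1.1.1 (add ~Z):
            × closes — contains both Z and ~Z.
          branch 1.1.2 (add ~X):
            (~Z -> V): β-rule — branch into ~~Z  //  V.
              branch 1.1.2.1 (add ~~Z):
                ~((Z & U) & (~Z -> V)): β-rule — branch into ~(Z & U)  //  ~(~Z -> V).
                  branch 1.1.2.1.1 (add ~(Z & U)):
                    ~(Z & U): β-rule — branch into ~Z  //  ~U.
                      branch 1.1.2.1.1.1 (add ~Z):
                        × closes — contains both Z and ~Z.
                      branch 1.1.2.1.1.2 (add ~U):
                        × closes — contains both U and ~U.
                  branch 1.1.2.1.2 (add ~(~Z -> V)):
                    ~(~Z -> V): α-rule — add ~Z, ~V.
                    × closes — contains both Z and ~Z.
              branch 1.1.2.2 (add V):
                ~((Z & U) & (~Z -> V)): β-rule — branch into ~(Z & U)  //  ~(~Z -> V).
                  branch 1.1.2.2.1 (add ~(Z & U)):
                    ~(Z & U): β-rule — branch into ~Z  //  ~U.
                      branch 1.1.2.2.1.1 (add ~Z):
                        × closes — contains both Z and ~Z.
                      branch 1.1.2.2.1.2 (add ~U):
                        × closes — contains both U and ~U.
                  branch 1.1.2.2.2 (add ~(~Z -> V)):
                    ~(~Z -> V): α-rule — add ~Z, ~V.
                    × closes — contains both Z and ~Z.
      branch 1.2 (add (U | ~W)):
        ~(Z & X): β-rule — branch into ~Z  //  ~X.
          branch 1.2.1 (add ~Z):
            × closes — contains both Z and ~Z.
          branch 1.2.2 (add ~X):
            (~Z -> V): β-rule — branch into ~~Z  //  V.
              branch 1.2.2.1 (add ~~Z):
                ~((Z & U) & (~Z -> V)): β-rule — branch into ~(Z & U)  //  ~(~Z -> V).
                  branch 1.2.2.1.1 (add ~(Z & U)):
                    (U | ~W): β-rule — branch into U  //  ~W.
                      branch 1.2.2.1.1.1 (add U):
                        ~(Z & U): β-rule — branch into ~Z  //  ~U.
                          branch 1.2.2.1.1.1.1 (add ~Z):
                            × closes — contains both Z and ~Z.
                          branch 1.2.2.1.1.1.2 (add ~U):
                            × closes — contains both U and ~U.
                      branch 1.2.2.1.1.2 (add ~W):
                        ~(Z & U): β-rule — branch into ~Z  //  ~U.
                          branch 1.2.2.1.1.2.1 (add ~Z):
                            × closes — contains both Z and ~Z.
                          branch 1.2.2.1.1.2.2 (add ~U):
                            × closes — contains both U and ~U.
                  branch 1.2.2.1.2 (add ~(~Z -> V)):
                    ~(~Z -> V): α-rule — add ~Z, ~V.
                    × closes — contains both Z and ~Z.
              branch 1.2.2.2 (add V):
                ~((Z & U) & (~Z -> V)): β-rule — branch into ~(Z & U)  //  ~(~Z -> V).
                  branch 1.2.2.2.1 (add ~(Z & U)):
                    (U | ~W): β-rule — branch into U  //  ~W.
                      branch 1.2.2.2.1.1 (add U):
                        ~(Z & U): β-rule — branch into ~Z  //  ~U.
                          branch 1.2.2.2.1.1.1 (add ~Z):
                            × closes — contains both Z and ~Z.
                          branch 1.2.2.2.1.1.2 (add ~U):
                            × closes — contains both U and ~U.
                      branch 1.2.2.2.1.2 (add ~W):
                        ~(Z & U): β-rule — branch into ~Z  //  ~U.
                          branch 1.2.2.2.1.2.1 (add ~Z):
                            × closes — contains both Z and ~Z.
                          branch 1.2.2.2.1.2.2 (add ~U):
                            × closes — contains both U and ~U.
                  branch 1.2.2.2.2 (add ~(~Z -> V)):
                    ~(~Z -> V): α-rule — add ~Z, ~V.
                    × closes — contains both Z and ~Z.
  branch 2 (add ((W -> (U | ~W)) -> (Z & X))):
    (W -> (U | ~W)): β-rule — branch into ~W  //  (U | ~W).
      branch 2.1 (add ~W):
        ~(Z & X): β-rule — branch into ~Z  //  ~X.
          branch 2.1.1 (add ~Z):
            × closes — contains both Z and ~Z.
          branch 2.1.2 (add ~X):
            (~Z -> V): β-rule — branch into ~~Z  //  V.
              branch 2.1.2.1 (add ~~Z):
                ((W -> (U | ~W)) -> (Z & X)): β-rule — branch into ~(W -> (U | ~W))  //  (Z & X).
                  branch 2.1.2.1.1 (add ~(W -> (U | ~W))):
                    ~(W -> (U | ~W)): α-rule — add W, ~(U | ~W).
                    × closes — contains both W and ~W.
                  branch 2.1.2.1.2 (add (Z & X)):
                    (Z & X): α-rule — add Z, X.
                    × closes — contains both X and ~X.
              branch 2.1.2.2 (add V):
                ((W -> (U | ~W)) -> (Z & X)): β-rule — branch into ~(W -> (U | ~W))  //  (Z & X).
                  branch 2.1.2.2.1 (add ~(W -> (U | ~W))):
                    ~(W -> (U | ~W)): α-rule — add W, ~(U | ~W).
                    × closes — contains both W and ~W.
                  branch 2.1.2.2.2 (add (Z & X)):
                    (Z & X): α-rule — add Z, X.
                    × closes — contains both X and ~X.
      branch 2.2 (add (U | ~W)):
        ~(Z & X): β-rule — branch into ~Z  //  ~X.
          branch 2.2.1 (add ~Z):
            × closes — contains both Z and ~Z.
          branch 2.2.2 (add ~X):
            (~Z -> V): β-rule — branch into ~~Z  //  V.
              branch 2.2.2.1 (add ~~Z):
                ((W -> (U | ~W)) -> (Z & X)): β-rule — branch into ~(W -> (U | ~W))  //  (Z & X).
                  branch 2.2.2.1.1 (add ~(W -> (U | ~W))):
                    ~(W -> (U | ~W)): α-rule — add W, ~(U | ~W).
                    ~(U | ~W): α-rule — add ~U, ~~W.
                    × closes — contains both U and ~U.
                  branch 2.2.2.1.2 (add (Z & X)):
                    (Z & X): α-rule — add Z, X.
                    × closes — contains both X and ~X.
              branch 2.2.2.2 (add V):
                ((W -> (U | ~W)) -> (Z & X)): β-rule — branch into ~(W -> (U | ~W))  //  (Z & X).
                  branch 2.2.2.2.1 (add ~(W -> (U | ~W))):
                    ~(W -> (U | ~W)): α-rule — add W, ~(U | ~W).
                    ~(U | ~W): α-rule — add ~U, ~~W.
                    × closes — contains both U and ~U.
                  branch 2.2.2.2.2 (add (Z & X)):
                    (Z & X): α-rule — add Z, X.
                    × closes — contains both X and ~X.
All 28 branches close.
Every branch closed, so the negation is unsatisfiable and the formula is valid.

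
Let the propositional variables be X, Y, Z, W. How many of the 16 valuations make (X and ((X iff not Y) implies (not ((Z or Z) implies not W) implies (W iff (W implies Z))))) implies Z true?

12

Initial set: {((X and ((X iff not Y) implies (not ((Z or Z) implies not W) implies (W iff (W implies Z))))) implies Z)}.
((X and ((X iff not Y) implies (not ((Z or Z) implies not W) implies (W iff (W implies Z))))) implies Z): β-rule — branch into not (X and ((X iff not Y) implies (not ((Z or Z) implies not W) implies (W iff (W implies Z)))))  //  Z.
  branch 1 (add not (X and ((X iff not Y) implies (not ((Z or Z) implies not W) implies (W iff (W implies Z)))))):
    not (X and ((X iff not Y) implies (not ((Z or Z) implies not W) implies (W iff (W implies Z))))): β-rule — branch into not X  //  not ((X iff not Y) implies (not ((Z or Z) implies not W) implies (W iff (W implies Z)))).
      branch 1.1 (add not X):
        ○ open, literals {X=0}.
      branch 1.2 (add not ((X iff not Y) implies (not ((Z or Z) implies not W) implies (W iff (W implies Z))))):
        not ((X iff not Y) implies (not ((Z or Z) implies not W) implies (W iff (W implies Z)))): α-rule — add (X iff not Y), not (not ((Z or Z) implies not W) implies (W iff (W implies Z))).
        not (not ((Z or Z) implies not W) implies (W iff (W implies Z))): α-rule — add not ((Z or Z) implies not W), not (W iff (W implies Z)).
        not ((Z or Z) implies not W): α-rule — add (Z or Z), not not W.
        (X iff not Y): β-rule — branch into X, not Y  //  not X, not not Y.
          branch 1.2.1 (add X, not Y):
            not (W iff (W implies Z)): β-rule — branch into W, not (W implies Z)  //  not W, (W implies Z).
              branch 1.2.1.1 (add W, not (W implies Z)):
                not (W implies Z): α-rule — add W, not Z.
                (Z or Z): β-rule — branch into Z  //  Z.
                  branch 1.2.1.1.1 (add Z):
                    × closes — contains both Z and not Z.
                  branch 1.2.1.1.2 (add Z):
                    × closes — contains both Z and not Z.
              branch 1.2.1.2 (add not W, (W implies Z)):
                × closes — contains both W and not W.
          branch 1.2.2 (add not X, not not Y):
            not (W iff (W implies Z)): β-rule — branch into W, not (W implies Z)  //  not W, (W implies Z).
              branch 1.2.2.1 (add W, not (W implies Z)):
                not (W implies Z): α-rule — add W, not Z.
                (Z or Z): β-rule — branch into Z  //  Z.
                  branch 1.2.2.1.1 (add Z):
                    × closes — contains both Z and not Z.
                  branch 1.2.2.1.2 (add Z):
                    × closes — contains both Z and not Z.
              branch 1.2.2.2 (add not W, (W implies Z)):
                × closes — contains both W and not W.
  branch 2 (add Z):
    ○ open, literals {Z=1}.
6 branches closed, 2 open.
Each open branch fixes some atoms; the unmentioned ones are free. Counting distinct full assignments: branch {X=0} (Y, Z, W) contributes 8 new; branch {Z=1} (X, Y, W) contributes 4 new. Total: 12.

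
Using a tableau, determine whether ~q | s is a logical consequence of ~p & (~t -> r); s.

Yes

Initial set: {(~p & (~t -> r)); s; ~(~q | s)}.
(~p & (~t -> r)): α-rule — add ~p, (~t -> r).
~(~q | s): α-rule — add ~~q, ~s.
× closes — contains both s and ~s.
All 1 branch closes.
Every branch closed, so the premises entail the conclusion.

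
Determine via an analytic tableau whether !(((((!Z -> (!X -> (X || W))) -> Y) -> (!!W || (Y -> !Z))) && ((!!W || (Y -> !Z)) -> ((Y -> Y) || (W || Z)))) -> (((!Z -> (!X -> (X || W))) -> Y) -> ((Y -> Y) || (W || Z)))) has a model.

Unsatisfiable

Initial set: {!(((((!Z -> (!X -> (X || W))) -> Y) -> (!!W || (Y -> !Z))) && ((!!W || (Y -> !Z)) -> ((Y -> Y) || (W || Z)))) -> (((!Z -> (!X -> (X || W))) -> Y) -> ((Y -> Y) || (W || Z))))}.
!(((((!Z -> (!X -> (X || W))) -> Y) -> (!!W || (Y -> !Z))) && ((!!W || (Y -> !Z)) -> ((Y -> Y) || (W || Z)))) -> (((!Z -> (!X -> (X || W))) -> Y) -> ((Y -> Y) || (W || Z)))): α-rule — add ((((!Z -> (!X -> (X || W))) -> Y) -> (!!W || (Y -> !Z))) && ((!!W || (Y -> !Z)) -> ((Y -> Y) || (W || Z)))), !(((!Z -> (!X -> (X || W))) -> Y) -> ((Y -> Y) || (W || Z))).
((((!Z -> (!X -> (X || W))) -> Y) -> (!!W || (Y -> !Z))) && ((!!W || (Y -> !Z)) -> ((Y -> Y) || (W || Z)))): α-rule — add (((!Z -> (!X -> (X || W))) -> Y) -> (!!W || (Y -> !Z))), ((!!W || (Y -> !Z)) -> ((Y -> Y) || (W || Z))).
!(((!Z -> (!X -> (X || W))) -> Y) -> ((Y -> Y) || (W || Z))): α-rule — add ((!Z -> (!X -> (X || W))) -> Y), !((Y -> Y) || (W || Z)).
!((Y -> Y) || (W || Z)): α-rule — add !(Y -> Y), !(W || Z).
!(Y -> Y): α-rule — add Y, !Y.
× closes — contains both Y and !Y.
All 1 branch closes.
Every branch closed; the formula is unsatisfiable.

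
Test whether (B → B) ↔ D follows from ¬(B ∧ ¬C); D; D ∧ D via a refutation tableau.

Yes

Initial set: {¬(B ∧ ¬C); D; (D ∧ D); ¬((B → B) ↔ D)}.
(D ∧ D): α-rule — add D, D.
¬(B ∧ ¬C): β-rule — branch into ¬B  //  ¬¬C.
  branch 1 (add ¬B):
    ¬((B → B) ↔ D): β-rule — branch into (B → B), ¬D  //  ¬(B → B), D.
      branch 1.1 (add (B → B), ¬D):
        × closes — contains both D and ¬D.
      branch 1.2 (add ¬(B → B), D):
        ¬(B → B): α-rule — add B, ¬B.
        × closes — contains both B and ¬B.
  branch 2 (add ¬¬C):
    ¬((B → B) ↔ D): β-rule — branch into (B → B), ¬D  //  ¬(B → B), D.
      branch 2.1 (add (B → B), ¬D):
        × closes — contains both D and ¬D.
      branch 2.2 (add ¬(B → B), D):
        ¬(B → B): α-rule — add B, ¬B.
        × closes — contains both B and ¬B.
All 4 branches close.
Every branch closed, so the premises entail the conclusion.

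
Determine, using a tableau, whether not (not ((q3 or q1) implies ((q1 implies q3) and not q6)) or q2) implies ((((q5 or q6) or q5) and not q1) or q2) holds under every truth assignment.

Assume the negation and expand:
Initial set: {not (not (not ((q3 or q1) implies ((q1 implies q3) and not q6)) or q2) implies ((((q5 or q6) or q5) and not q1) or q2))}.
not (not (not ((q3 or q1) implies ((q1 implies q3) and not q6)) or q2) implies ((((q5 or q6) or q5) and not q1) or q2)): α-rule — add not (not ((q3 or q1) implies ((q1 implies q3) and not q6)) or q2), not ((((q5 or q6) or q5) and not q1) or q2).
not (not ((q3 or q1) implies ((q1 implies q3) and not q6)) or q2): α-rule — add not not ((q3 or q1) implies ((q1 implies q3) and not q6)), not q2.
not ((((q5 or q6) or q5) and not q1) or q2): α-rule — add not (((q5 or q6) or q5) and not q1), not q2.
not not ((q3 or q1) implies ((q1 implies q3) and not q6)): β-rule — branch into not (q3 or q1)  //  ((q1 implies q3) and not q6).
  branch 1 (add not (q3 or q1)):
    not (q3 or q1): α-rule — add not q3, not q1.
    not (((q5 or q6) or q5) and not q1): β-rule — branch into not ((q5 or q6) or q5)  //  not not q1.
      branch 1.1 (add not ((q5 or q6) or q5)):
        not ((q5 or q6) or q5): α-rule — add not (q5 or q6), not q5.
        not (q5 or q6): α-rule — add not q5, not q6.
        ○ open, literals {q1=false, q2=false, q3=false, q5=false, q6=false}.
      branch 1.2 (add not not q1):
        × closes — contains both q1 and not q1.
  branch 2 (add ((q1 implies q3) and not q6)):
    ((q1 implies q3) and not q6): α-rule — add (q1 implies q3), not q6.
    not (((q5 or q6) or q5) and not q1): β-rule — branch into not ((q5 or q6) or q5)  //  not not q1.
      branch 2.1 (add not ((q5 or q6) or q5)):
        not ((q5 or q6) or q5): α-rule — add not (q5 or q6), not q5.
        not (q5 or q6): α-rule — add not q5, not q6.
        (q1 implies q3): β-rule — branch into not q1  //  q3.
          branch 2.1.1 (add not q1):
            ○ open, literals {q1=false, q2=false, q5=false, q6=false}.
          branch 2.1.2 (add q3):
            ○ open, literals {q2=false, q3=true, q5=false, q6=false}.
      branch 2.2 (add not not q1):
        (q1 implies q3): β-rule — branch into not q1  //  q3.
          branch 2.2.1 (add not q1):
            × closes — contains both q1 and not q1.
          branch 2.2.2 (add q3):
            ○ open, literals {q1=true, q2=false, q3=true, q6=false}.
2 branches closed, 4 open.
An open branch gives a countermodel: q1=false, q2=false, q3=false, q5=false, q6=false (unmentioned atoms arbitrary); under it the original formula is false.

Not valid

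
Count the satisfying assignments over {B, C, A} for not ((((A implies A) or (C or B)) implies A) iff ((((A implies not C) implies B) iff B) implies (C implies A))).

2

Initial set: {not ((((A implies A) or (C or B)) implies A) iff ((((A implies not C) implies B) iff B) implies (C implies A)))}.
not ((((A implies A) or (C or B)) implies A) iff ((((A implies not C) implies B) iff B) implies (C implies A))): β-rule — branch into (((A implies A) or (C or B)) implies A), not ((((A implies not C) implies B) iff B) implies (C implies A))  //  not (((A implies A) or (C or B)) implies A), ((((A implies not C) implies B) iff B) implies (C implies A)).
  branch 1 (add (((A implies A) or (C or B)) implies A), not ((((A implies not C) implies B) iff B) implies (C implies A))):
    not ((((A implies not C) implies B) iff B) implies (C implies A)): α-rule — add (((A implies not C) implies B) iff B), not (C implies A).
    not (C implies A): α-rule — add C, not A.
    (((A implies A) or (C or B)) implies A): β-rule — branch into not ((A implies A) or (C or B))  //  A.
      branch 1.1 (add not ((A implies A) or (C or B))):
        not ((A implies A) or (C or B)): α-rule — add not (A implies A), not (C or B).
        not (A implies A): α-rule — add A, not A.
        × closes — contains both A and not A.
      branch 1.2 (add A):
        × closes — contains both A and not A.
  branch 2 (add not (((A implies A) or (C or B)) implies A), ((((A implies not C) implies B) iff B) implies (C implies A))):
    not (((A implies A) or (C or B)) implies A): α-rule — add ((A implies A) or (C or B)), not A.
    ((((A implies not C) implies B) iff B) implies (C implies A)): β-rule — branch into not (((A implies not C) implies B) iff B)  //  (C implies A).
      branch 2.1 (add not (((A implies not C) implies B) iff B)):
        ((A implies A) or (C or B)): β-rule — branch into (A implies A)  //  (C or B).
          branch 2.1.1 (add (A implies A)):
            not (((A implies not C) implies B) iff B): β-rule — branch into ((A implies not C) implies B), not B  //  not ((A implies not C) implies B), B.
              branch 2.1.1.1 (add ((A implies not C) implies B), not B):
                (A implies A): β-rule — branch into not A  //  A.
                  branch 2.1.1.1.1 (add not A):
                    ((A implies not C) implies B): β-rule — branch into not (A implies not C)  //  B.
                      branch 2.1.1.1.1.1 (add not (A implies not C)):
                        not (A implies not C): α-rule — add A, not not C.
                        × closes — contains both A and not A.
                      branch 2.1.1.1.1.2 (add B):
                        × closes — contains both B and not B.
                  branch 2.1.1.1.2 (add A):
                    × closes — contains both A and not A.
              branch 2.1.1.2 (add not ((A implies not C) implies B), B):
                not ((A implies not C) implies B): α-rule — add (A implies not C), not B.
                × closes — contains both B and not B.
          branch 2.1.2 (add (C or B)):
            not (((A implies not C) implies B) iff B): β-rule — branch into ((A implies not C) implies B), not B  //  not ((A implies not C) implies B), B.
              branch 2.1.2.1 (add ((A implies not C) implies B), not B):
                (C or B): β-rule — branch into C  //  B.
                  branch 2.1.2.1.1 (add C):
                    ((A implies not C) implies B): β-rule — branch into not (A implies not C)  //  B.
                      branch 2.1.2.1.1.1 (add not (A implies not C)):
                        not (A implies not C): α-rule — add A, not not C.
                        × closes — contains both A and not A.
                      branch 2.1.2.1.1.2 (add B):
                        × closes — contains both B and not B.
                  branch 2.1.2.1.2 (add B):
                    × closes — contains both B and not B.
              branch 2.1.2.2 (add not ((A implies not C) implies B), B):
                not ((A implies not C) implies B): α-rule — add (A implies not C), not B.
                × closes — contains both B and not B.
      branch 2.2 (add (C implies A)):
        ((A implies A) or (C or B)): β-rule — branch into (A implies A)  //  (C or B).
          branch 2.2.1 (add (A implies A)):
            (C implies A): β-rule — branch into not C  //  A.
              branch 2.2.1.1 (add not C):
                (A implies A): β-rule — branch into not A  //  A.
                  branch 2.2.1.1.1 (add not A):
                    ○ open, literals {A=0, C=0}.
                  branch 2.2.1.1.2 (add A):
                    × closes — contains both A and not A.
              branch 2.2.1.2 (add A):
                × closes — contains both A and not A.
          branch 2.2.2 (add (C or B)):
            (C implies A): β-rule — branch into not C  //  A.
              branch 2.2.2.1 (add not C):
                (C or B): β-rule — branch into C  //  B.
                  branch 2.2.2.1.1 (add C):
                    × closes — contains both C and not C.
                  branch 2.2.2.1.2 (add B):
                    ○ open, literals {A=0, B=1, C=0}.
              branch 2.2.2.2 (add A):
                × closes — contains both A and not A.
14 branches closed, 2 open.
Each open branch fixes some atoms; the unmentioned ones are free. Counting distinct full assignments: branch {A=0, C=0} (B) contributes 2 new; branch {A=0, B=1, C=0} (none free) contributes 0 new. Total: 2.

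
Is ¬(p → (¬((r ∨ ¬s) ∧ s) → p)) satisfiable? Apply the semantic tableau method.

Initial set: {T ¬(p → (¬((r ∨ ¬s) ∧ s) → p))}.
T ¬(p → (¬((r ∨ ¬s) ∧ s) → p)): α-rule — add T p, F (¬((r ∨ ¬s) ∧ s) → p).
F (¬((r ∨ ¬s) ∧ s) → p): α-rule — add T ¬((r ∨ ¬s) ∧ s), F p.
× closes — contains both p and ¬p.
All 1 branch closes.
Every branch closed; the formula is unsatisfiable.

Unsatisfiable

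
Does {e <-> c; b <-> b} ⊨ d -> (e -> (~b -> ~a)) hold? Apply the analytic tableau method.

Initial set: {(e <-> c); (b <-> b); ~(d -> (e -> (~b -> ~a)))}.
~(d -> (e -> (~b -> ~a))): α-rule — add d, ~(e -> (~b -> ~a)).
~(e -> (~b -> ~a)): α-rule — add e, ~(~b -> ~a).
~(~b -> ~a): α-rule — add ~b, ~~a.
(e <-> c): β-rule — branch into e, c  //  ~e, ~c.
  branch 1 (add e, c):
    (b <-> b): β-rule — branch into b, b  //  ~b, ~b.
      branch 1.1 (add b, b):
        × closes — contains both b and ~b.
      branch 1.2 (add ~b, ~b):
        ○ open, literals {a=true, b=false, c=true, d=true, e=true}.
  branch 2 (add ~e, ~c):
    × closes — contains both e and ~e.
2 branches closed, 1 open.
An open branch gives a countermodel: a=true, b=false, c=true, d=true, e=true (unmentioned atoms arbitrary); the premises hold there but the conclusion fails.

No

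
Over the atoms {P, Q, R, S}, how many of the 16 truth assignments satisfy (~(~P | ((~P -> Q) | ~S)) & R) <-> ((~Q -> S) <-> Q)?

4

Initial set: {((~(~P | ((~P -> Q) | ~S)) & R) <-> ((~Q -> S) <-> Q))}.
((~(~P | ((~P -> Q) | ~S)) & R) <-> ((~Q -> S) <-> Q)): β-rule — branch into (~(~P | ((~P -> Q) | ~S)) & R), ((~Q -> S) <-> Q)  //  ~(~(~P | ((~P -> Q) | ~S)) & R), ~((~Q -> S) <-> Q).
  branch 1 (add (~(~P | ((~P -> Q) | ~S)) & R), ((~Q -> S) <-> Q)):
    (~(~P | ((~P -> Q) | ~S)) & R): α-rule — add ~(~P | ((~P -> Q) | ~S)), R.
    ~(~P | ((~P -> Q) | ~S)): α-rule — add ~~P, ~((~P -> Q) | ~S).
    ~((~P -> Q) | ~S): α-rule — add ~(~P -> Q), ~~S.
    ~(~P -> Q): α-rule — add ~P, ~Q.
    × closes — contains both P and ~P.
  branch 2 (add ~(~(~P | ((~P -> Q) | ~S)) & R), ~((~Q -> S) <-> Q)):
    ~(~(~P | ((~P -> Q) | ~S)) & R): β-rule — branch into ~~(~P | ((~P -> Q) | ~S))  //  ~R.
      branch 2.1 (add ~~(~P | ((~P -> Q) | ~S))):
        ~((~Q -> S) <-> Q): β-rule — branch into (~Q -> S), ~Q  //  ~(~Q -> S), Q.
          branch 2.1.1 (add (~Q -> S), ~Q):
            ~~(~P | ((~P -> Q) | ~S)): β-rule — branch into ~P  //  ((~P -> Q) | ~S).
              branch 2.1.1.1 (add ~P):
                (~Q -> S): β-rule — branch into ~~Q  //  S.
                  branch 2.1.1.1.1 (add ~~Q):
                    × closes — contains both Q and ~Q.
                  branch 2.1.1.1.2 (add S):
                    ○ open, literals {P=false, Q=false, S=true}.
              branch 2.1.1.2 (add ((~P -> Q) | ~S)):
                (~Q -> S): β-rule — branch into ~~Q  //  S.
                  branch 2.1.1.2.1 (add ~~Q):
                    × closes — contains both Q and ~Q.
                  branch 2.1.1.2.2 (add S):
                    ((~P -> Q) | ~S): β-rule — branch into (~P -> Q)  //  ~S.
                      branch 2.1.1.2.2.1 (add (~P -> Q)):
                        (~P -> Q): β-rule — branch into ~~P  //  Q.
                          branch 2.1.1.2.2.1.1 (add ~~P):
                            ○ open, literals {P=true, Q=false, S=true}.
                          branch 2.1.1.2.2.1.2 (add Q):
                            × closes — contains both Q and ~Q.
                      branch 2.1.1.2.2.2 (add ~S):
                        × closes — contains both S and ~S.
          branch 2.1.2 (add ~(~Q -> S), Q):
            ~(~Q -> S): α-rule — add ~Q, ~S.
            × closes — contains both Q and ~Q.
      branch 2.2 (add ~R):
        ~((~Q -> S) <-> Q): β-rule — branch into (~Q -> S), ~Q  //  ~(~Q -> S), Q.
          branch 2.2.1 (add (~Q -> S), ~Q):
            (~Q -> S): β-rule — branch into ~~Q  //  S.
              branch 2.2.1.1 (add ~~Q):
                × closes — contains both Q and ~Q.
              branch 2.2.1.2 (add S):
                ○ open, literals {Q=false, R=false, S=true}.
          branch 2.2.2 (add ~(~Q -> S), Q):
            ~(~Q -> S): α-rule — add ~Q, ~S.
            × closes — contains both Q and ~Q.
8 branches closed, 3 open.
Each open branch fixes some atoms; the unmentioned ones are free. Counting distinct full assignments: branch {P=false, Q=false, S=true} (R) contributes 2 new; branch {P=true, Q=false, S=true} (R) contributes 2 new; branch {Q=false, R=false, S=true} (P) contributes 0 new. Total: 4.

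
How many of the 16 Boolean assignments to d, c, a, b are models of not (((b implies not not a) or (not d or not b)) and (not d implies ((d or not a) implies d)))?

Initial set: {not (((b implies not not a) or (not d or not b)) and (not d implies ((d or not a) implies d)))}.
not (((b implies not not a) or (not d or not b)) and (not d implies ((d or not a) implies d))): β-rule — branch into not ((b implies not not a) or (not d or not b))  //  not (not d implies ((d or not a) implies d)).
  branch 1 (add not ((b implies not not a) or (not d or not b))):
    not ((b implies not not a) or (not d or not b)): α-rule — add not (b implies not not a), not (not d or not b).
    not (b implies not not a): α-rule — add b, not not not a.
    not (not d or not b): α-rule — add not not d, not not b.
    not not not a: drop double negation, giving not a.
    ○ open, literals {a=false, b=true, d=true}.
  branch 2 (add not (not d implies ((d or not a) implies d))):
    not (not d implies ((d or not a) implies d)): α-rule — add not d, not ((d or not a) implies d).
    not ((d or not a) implies d): α-rule — add (d or not a), not d.
    (d or not a): β-rule — branch into d  //  not a.
      branch 2.1 (add d):
        × closes — contains both d and not d.
      branch 2.2 (add not a):
        ○ open, literals {a=false, d=false}.
1 branch closed, 2 open.
Each open branch fixes some atoms; the unmentioned ones are free. Counting distinct full assignments: branch {a=false, b=true, d=true} (c) contributes 2 new; branch {a=false, d=false} (c, b) contributes 4 new. Total: 6.

6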